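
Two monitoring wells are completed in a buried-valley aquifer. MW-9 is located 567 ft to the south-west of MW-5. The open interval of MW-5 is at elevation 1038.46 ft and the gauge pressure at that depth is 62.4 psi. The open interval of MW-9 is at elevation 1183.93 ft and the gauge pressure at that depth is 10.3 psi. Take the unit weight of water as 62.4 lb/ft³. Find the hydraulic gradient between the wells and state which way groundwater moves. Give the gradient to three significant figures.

Pressure head at MW-5: ψ = 144·P/γ = 144 × 62.4 / 62.4 = 144.00 ft.
Total head at MW-5: h = z + ψ = 1038.46 + 144.00 = 1182.46 ft.
Pressure head at MW-9: ψ = 144·P/γ = 144 × 10.3 / 62.4 = 23.77 ft.
Total head at MW-9: h = z + ψ = 1183.93 + 23.77 = 1207.70 ft.
Head difference: h(MW-5) − h(MW-9) = 1182.46 − 1207.70 = -25.24 ft.
Hydraulic gradient: i = |Δh| / L = 25.24 / 567 = 0.0445.
Flow is from higher to lower head: from MW-9 toward MW-5, i.e. toward the north-east.

i ≈ 0.0445; groundwater flows toward the north-east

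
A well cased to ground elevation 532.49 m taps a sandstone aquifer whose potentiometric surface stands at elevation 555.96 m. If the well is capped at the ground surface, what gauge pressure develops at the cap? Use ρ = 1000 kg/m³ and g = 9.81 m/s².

Head above the cap: Δh = 555.96 − 532.49 = 23.47 m.
P = ρgΔh = 1000 × 9.81 × 23.47 = 230241 Pa ≈ 230 kPa.

P ≈ 230 kPa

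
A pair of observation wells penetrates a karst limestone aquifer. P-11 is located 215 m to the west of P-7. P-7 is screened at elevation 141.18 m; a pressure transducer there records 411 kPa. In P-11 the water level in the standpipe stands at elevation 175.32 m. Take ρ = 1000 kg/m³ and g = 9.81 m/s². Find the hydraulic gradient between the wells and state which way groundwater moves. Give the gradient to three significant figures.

Pressure head at P-7: ψ = P/(ρg) = 411×1000 / (1000 × 9.81) = 41.90 m.
Total head at P-7: h = z + ψ = 141.18 + 41.90 = 183.08 m.
Total head at P-11: h = 175.32 m (water level in the piezometer is the total head).
Head difference: h(P-7) − h(P-11) = 183.08 − 175.32 = 7.76 m.
Hydraulic gradient: i = |Δh| / L = 7.76 / 215 = 0.0361.
Flow is from higher to lower head: from P-7 toward P-11, i.e. toward the west.

i ≈ 0.0361; groundwater flows toward the west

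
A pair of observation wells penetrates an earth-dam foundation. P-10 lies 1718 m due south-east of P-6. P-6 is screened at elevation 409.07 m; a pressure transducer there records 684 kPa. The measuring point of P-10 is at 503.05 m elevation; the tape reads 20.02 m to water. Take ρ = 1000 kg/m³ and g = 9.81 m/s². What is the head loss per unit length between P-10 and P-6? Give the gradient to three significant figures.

Pressure head at P-6: ψ = P/(ρg) = 684×1000 / (1000 × 9.81) = 69.72 m.
Total head at P-6: h = z + ψ = 409.07 + 69.72 = 478.79 m.
Total head at P-10: h = 503.05 − 20.02 = 483.03 m.
Head difference: h(P-6) − h(P-10) = 478.79 − 483.03 = -4.24 m.
Hydraulic gradient: i = |Δh| / L = 4.24 / 1718 = 0.00247.

i ≈ 0.00247 m/m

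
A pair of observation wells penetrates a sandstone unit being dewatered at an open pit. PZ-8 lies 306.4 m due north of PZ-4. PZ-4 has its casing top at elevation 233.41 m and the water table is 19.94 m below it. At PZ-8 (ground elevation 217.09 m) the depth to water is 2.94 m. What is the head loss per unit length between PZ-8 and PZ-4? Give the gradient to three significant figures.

Total head at PZ-4: h = 233.41 − 19.94 = 213.47 m.
Total head at PZ-8: h = 217.09 − 2.94 = 214.15 m.
Head difference: h(PZ-4) − h(PZ-8) = 213.47 − 214.15 = -0.68 m.
Hydraulic gradient: i = |Δh| / L = 0.68 / 306.4 = 0.00222.

i ≈ 0.00222 m/m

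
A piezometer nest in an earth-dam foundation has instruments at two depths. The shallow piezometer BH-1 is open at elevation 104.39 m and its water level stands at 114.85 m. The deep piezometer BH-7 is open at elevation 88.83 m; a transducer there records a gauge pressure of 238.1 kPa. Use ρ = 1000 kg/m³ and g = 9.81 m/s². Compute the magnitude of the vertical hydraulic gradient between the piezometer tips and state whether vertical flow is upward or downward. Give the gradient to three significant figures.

|i_v| ≈ 0.112; vertical flow is downward

Total head at BH-1: h = 114.85 m (water level in the standpipe).
Pressure head at BH-7: ψ = P/(ρg) = 238.1×1000 / (1000 × 9.81) = 24.27 m.
Total head at BH-7: h = z + ψ = 88.83 + 24.27 = 113.10 m.
Δh = h(BH-1) − h(BH-7) = 114.85 − 113.10 = 1.75 m.
Vertical separation Δz = 104.39 − 88.83 = 15.56 m.
|i_v| = |Δh| / Δz = 1.75 / 15.56 = 0.112.
Head is higher in the shallow piezometer, so vertical flow is downward (recharge condition).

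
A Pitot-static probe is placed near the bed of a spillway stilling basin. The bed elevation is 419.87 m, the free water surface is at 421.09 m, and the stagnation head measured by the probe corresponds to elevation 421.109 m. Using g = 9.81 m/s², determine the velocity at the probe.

Near the bed, under hydrostatic conditions, the piezometric head (z + ψ) equals the free-surface elevation, 421.09 m.
Velocity head = total − piezometric = 421.109 − 421.09 = 0.019 m.
v = √(2g·h_v) = √(2 × 9.81 × 0.019) = 0.611 m/s.

v ≈ 0.611 m/s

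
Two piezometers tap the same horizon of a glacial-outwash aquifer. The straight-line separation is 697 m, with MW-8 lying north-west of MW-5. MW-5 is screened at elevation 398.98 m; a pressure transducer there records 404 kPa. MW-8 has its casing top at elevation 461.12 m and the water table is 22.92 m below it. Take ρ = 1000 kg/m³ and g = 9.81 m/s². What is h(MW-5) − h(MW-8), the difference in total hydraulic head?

Δh ≈ 1.96 m

Pressure head at MW-5: ψ = P/(ρg) = 404×1000 / (1000 × 9.81) = 41.18 m.
Total head at MW-5: h = z + ψ = 398.98 + 41.18 = 440.16 m.
Total head at MW-8: h = 461.12 − 22.92 = 438.20 m.
Head difference: h(MW-5) − h(MW-8) = 440.16 − 438.20 = 1.96 m.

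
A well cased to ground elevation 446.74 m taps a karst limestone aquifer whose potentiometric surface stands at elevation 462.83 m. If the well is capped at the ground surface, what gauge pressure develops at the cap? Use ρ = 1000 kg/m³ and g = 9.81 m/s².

Head above the cap: Δh = 462.83 − 446.74 = 16.09 m.
P = ρgΔh = 1000 × 9.81 × 16.09 = 157843 Pa ≈ 158 kPa.

P ≈ 158 kPa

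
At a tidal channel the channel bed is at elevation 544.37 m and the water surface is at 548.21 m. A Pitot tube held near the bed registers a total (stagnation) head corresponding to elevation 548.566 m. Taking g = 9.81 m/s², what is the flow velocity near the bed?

v ≈ 2.64 m/s

Near the bed, under hydrostatic conditions, the piezometric head (z + ψ) equals the free-surface elevation, 548.21 m.
Velocity head = total − piezometric = 548.566 − 548.21 = 0.356 m.
v = √(2g·h_v) = √(2 × 9.81 × 0.356) = 2.64 m/s.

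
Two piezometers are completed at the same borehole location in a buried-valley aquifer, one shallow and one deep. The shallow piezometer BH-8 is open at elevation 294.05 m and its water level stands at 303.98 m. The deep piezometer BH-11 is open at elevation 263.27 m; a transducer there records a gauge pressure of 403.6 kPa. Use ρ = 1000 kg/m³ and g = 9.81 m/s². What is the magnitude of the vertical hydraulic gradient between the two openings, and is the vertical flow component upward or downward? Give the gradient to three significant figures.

|i_v| ≈ 0.0140; vertical flow is upward

Total head at BH-8: h = 303.98 m (water level in the standpipe).
Pressure head at BH-11: ψ = P/(ρg) = 403.6×1000 / (1000 × 9.81) = 41.14 m.
Total head at BH-11: h = z + ψ = 263.27 + 41.14 = 304.41 m.
Δh = h(BH-8) − h(BH-11) = 303.98 − 304.41 = -0.43 m.
Vertical separation Δz = 294.05 − 263.27 = 30.78 m.
|i_v| = |Δh| / Δz = 0.43 / 30.78 = 0.0140.
Head is higher in the deep piezometer, so vertical flow is upward (discharge condition).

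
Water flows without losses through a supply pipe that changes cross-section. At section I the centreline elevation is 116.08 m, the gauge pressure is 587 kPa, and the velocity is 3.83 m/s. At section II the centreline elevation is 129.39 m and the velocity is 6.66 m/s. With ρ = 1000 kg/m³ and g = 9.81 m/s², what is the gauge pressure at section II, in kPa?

P₂ ≈ 442 kPa

Pressure head at I: ψ₁ = P₁/(ρg) = 587×1000 / (1000 × 9.81) = 59.84 m.
Velocity heads: v₁²/2g = 3.83²/19.62 = 0.748 m; v₂²/2g = 6.66²/19.62 = 2.261 m.
Total head H = z₁ + ψ₁ + v₁²/2g = 116.08 + 59.84 + 0.748 = 176.67 m.
ψ₂ = H − z₂ − v₂²/2g = 176.67 − 129.39 − 2.261 = 45.02 m.
P₂ = ρgψ₂ = 1000 × 9.81 × 45.02 ≈ 442 kPa.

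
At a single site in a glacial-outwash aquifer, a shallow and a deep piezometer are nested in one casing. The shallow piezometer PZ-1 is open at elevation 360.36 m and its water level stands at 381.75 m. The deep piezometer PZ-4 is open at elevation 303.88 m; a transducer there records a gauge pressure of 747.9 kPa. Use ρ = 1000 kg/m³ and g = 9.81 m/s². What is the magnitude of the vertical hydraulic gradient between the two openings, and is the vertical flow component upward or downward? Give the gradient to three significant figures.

Total head at PZ-1: h = 381.75 m (water level in the standpipe).
Pressure head at PZ-4: ψ = P/(ρg) = 747.9×1000 / (1000 × 9.81) = 76.24 m.
Total head at PZ-4: h = z + ψ = 303.88 + 76.24 = 380.12 m.
Δh = h(PZ-1) − h(PZ-4) = 381.75 − 380.12 = 1.63 m.
Vertical separation Δz = 360.36 − 303.88 = 56.48 m.
|i_v| = |Δh| / Δz = 1.63 / 56.48 = 0.0289.
Head is higher in the shallow piezometer, so vertical flow is downward (recharge condition).

|i_v| ≈ 0.0289; vertical flow is downward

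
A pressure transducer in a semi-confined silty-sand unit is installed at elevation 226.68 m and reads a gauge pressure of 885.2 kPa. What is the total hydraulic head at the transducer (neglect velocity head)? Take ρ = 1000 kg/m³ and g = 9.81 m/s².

ψ = P/(ρg) = 885.2×1000 / (1000 × 9.81) = 90.23 m.
h = z + ψ = 226.68 + 90.23 = 316.91 m.

h ≈ 316.91 m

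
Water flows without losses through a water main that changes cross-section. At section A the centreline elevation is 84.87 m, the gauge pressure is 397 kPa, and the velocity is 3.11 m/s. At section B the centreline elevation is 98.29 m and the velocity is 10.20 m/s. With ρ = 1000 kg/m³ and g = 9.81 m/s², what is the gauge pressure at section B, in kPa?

Pressure head at A: ψ₁ = P₁/(ρg) = 397×1000 / (1000 × 9.81) = 40.47 m.
Velocity heads: v₁²/2g = 3.11²/19.62 = 0.493 m; v₂²/2g = 10.20²/19.62 = 5.303 m.
Total head H = z₁ + ψ₁ + v₁²/2g = 84.87 + 40.47 + 0.493 = 125.83 m.
ψ₂ = H − z₂ − v₂²/2g = 125.83 − 98.29 − 5.303 = 22.24 m.
P₂ = ρgψ₂ = 1000 × 9.81 × 22.24 ≈ 218 kPa.

P₂ ≈ 218 kPa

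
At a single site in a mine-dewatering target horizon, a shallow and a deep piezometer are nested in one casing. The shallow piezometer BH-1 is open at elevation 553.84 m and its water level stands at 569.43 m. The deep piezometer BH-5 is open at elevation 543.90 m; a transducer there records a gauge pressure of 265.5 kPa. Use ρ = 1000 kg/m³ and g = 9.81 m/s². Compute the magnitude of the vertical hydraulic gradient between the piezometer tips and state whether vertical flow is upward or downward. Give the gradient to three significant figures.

Total head at BH-1: h = 569.43 m (water level in the standpipe).
Pressure head at BH-5: ψ = P/(ρg) = 265.5×1000 / (1000 × 9.81) = 27.06 m.
Total head at BH-5: h = z + ψ = 543.90 + 27.06 = 570.96 m.
Δh = h(BH-1) − h(BH-5) = 569.43 − 570.96 = -1.53 m.
Vertical separation Δz = 553.84 − 543.90 = 9.94 m.
|i_v| = |Δh| / Δz = 1.53 / 9.94 = 0.154.
Head is higher in the deep piezometer, so vertical flow is upward (discharge condition).

|i_v| ≈ 0.154; vertical flow is upward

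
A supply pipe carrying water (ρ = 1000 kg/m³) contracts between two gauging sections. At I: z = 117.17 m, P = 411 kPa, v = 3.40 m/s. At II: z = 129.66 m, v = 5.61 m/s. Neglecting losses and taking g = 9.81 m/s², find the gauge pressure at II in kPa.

Pressure head at I: ψ₁ = P₁/(ρg) = 411×1000 / (1000 × 9.81) = 41.90 m.
Velocity heads: v₁²/2g = 3.40²/19.62 = 0.589 m; v₂²/2g = 5.61²/19.62 = 1.604 m.
Total head H = z₁ + ψ₁ + v₁²/2g = 117.17 + 41.90 + 0.589 = 159.66 m.
ψ₂ = H − z₂ − v₂²/2g = 159.66 − 129.66 − 1.604 = 28.40 m.
P₂ = ρgψ₂ = 1000 × 9.81 × 28.40 ≈ 279 kPa.

P₂ ≈ 279 kPa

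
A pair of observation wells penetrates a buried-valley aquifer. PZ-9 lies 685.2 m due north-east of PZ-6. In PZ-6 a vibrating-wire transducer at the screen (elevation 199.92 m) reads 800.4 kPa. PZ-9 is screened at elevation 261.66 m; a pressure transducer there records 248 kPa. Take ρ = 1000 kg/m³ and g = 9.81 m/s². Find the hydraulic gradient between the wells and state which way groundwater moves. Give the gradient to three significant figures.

Pressure head at PZ-6: ψ = P/(ρg) = 800.4×1000 / (1000 × 9.81) = 81.59 m.
Total head at PZ-6: h = z + ψ = 199.92 + 81.59 = 281.51 m.
Pressure head at PZ-9: ψ = P/(ρg) = 248×1000 / (1000 × 9.81) = 25.28 m.
Total head at PZ-9: h = z + ψ = 261.66 + 25.28 = 286.94 m.
Head difference: h(PZ-6) − h(PZ-9) = 281.51 − 286.94 = -5.43 m.
Hydraulic gradient: i = |Δh| / L = 5.43 / 685.2 = 0.00792.
Flow is from higher to lower head: from PZ-9 toward PZ-6, i.e. toward the south-west.

i ≈ 0.00792; groundwater flows toward the south-west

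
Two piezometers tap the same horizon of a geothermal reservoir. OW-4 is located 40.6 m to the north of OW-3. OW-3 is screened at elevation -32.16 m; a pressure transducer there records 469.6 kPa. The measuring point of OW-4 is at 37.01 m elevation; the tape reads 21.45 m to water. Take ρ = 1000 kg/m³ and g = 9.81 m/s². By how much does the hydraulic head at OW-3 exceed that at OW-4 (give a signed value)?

Pressure head at OW-3: ψ = P/(ρg) = 469.6×1000 / (1000 × 9.81) = 47.87 m.
Total head at OW-3: h = z + ψ = -32.16 + 47.87 = 15.71 m.
Total head at OW-4: h = 37.01 − 21.45 = 15.56 m.
Head difference: h(OW-3) − h(OW-4) = 15.71 − 15.56 = 0.15 m.

Δh ≈ 0.15 m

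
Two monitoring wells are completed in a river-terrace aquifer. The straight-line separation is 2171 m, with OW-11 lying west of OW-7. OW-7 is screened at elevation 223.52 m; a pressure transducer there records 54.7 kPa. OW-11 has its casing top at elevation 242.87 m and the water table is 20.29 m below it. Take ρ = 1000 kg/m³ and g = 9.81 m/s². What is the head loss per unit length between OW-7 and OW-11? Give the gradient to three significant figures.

Pressure head at OW-7: ψ = P/(ρg) = 54.7×1000 / (1000 × 9.81) = 5.58 m.
Total head at OW-7: h = z + ψ = 223.52 + 5.58 = 229.10 m.
Total head at OW-11: h = 242.87 − 20.29 = 222.58 m.
Head difference: h(OW-7) − h(OW-11) = 229.10 − 222.58 = 6.52 m.
Hydraulic gradient: i = |Δh| / L = 6.52 / 2171 = 0.00300.

i ≈ 0.00300 m/m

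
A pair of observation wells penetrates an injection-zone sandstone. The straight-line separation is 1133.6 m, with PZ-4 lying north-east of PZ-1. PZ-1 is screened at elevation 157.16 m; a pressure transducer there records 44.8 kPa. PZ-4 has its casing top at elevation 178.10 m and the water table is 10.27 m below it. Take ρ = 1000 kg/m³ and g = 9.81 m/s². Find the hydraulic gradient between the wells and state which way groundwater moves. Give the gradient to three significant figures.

Pressure head at PZ-1: ψ = P/(ρg) = 44.8×1000 / (1000 × 9.81) = 4.57 m.
Total head at PZ-1: h = z + ψ = 157.16 + 4.57 = 161.73 m.
Total head at PZ-4: h = 178.10 − 10.27 = 167.83 m.
Head difference: h(PZ-1) − h(PZ-4) = 161.73 − 167.83 = -6.10 m.
Hydraulic gradient: i = |Δh| / L = 6.10 / 1133.6 = 0.00538.
Flow is from higher to lower head: from PZ-4 toward PZ-1, i.e. toward the south-west.

i ≈ 0.00538; groundwater flows toward the south-west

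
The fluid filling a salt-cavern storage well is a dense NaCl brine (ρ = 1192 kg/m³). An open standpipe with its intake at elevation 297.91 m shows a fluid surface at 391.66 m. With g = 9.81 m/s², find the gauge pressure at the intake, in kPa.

P ≈ 1100 kPa

Pressure head ψ = h − z = 391.66 − 297.91 = 93.75 m.
P = ρgψ = 1192 × 9.81 × 93.75 = 1096268 Pa ≈ 1100 kPa.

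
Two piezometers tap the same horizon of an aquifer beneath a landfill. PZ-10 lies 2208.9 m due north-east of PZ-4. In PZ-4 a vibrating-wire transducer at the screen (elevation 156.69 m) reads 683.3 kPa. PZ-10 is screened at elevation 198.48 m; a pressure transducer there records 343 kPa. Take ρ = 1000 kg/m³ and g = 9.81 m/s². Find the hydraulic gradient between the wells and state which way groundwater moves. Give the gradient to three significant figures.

Pressure head at PZ-4: ψ = P/(ρg) = 683.3×1000 / (1000 × 9.81) = 69.65 m.
Total head at PZ-4: h = z + ψ = 156.69 + 69.65 = 226.34 m.
Pressure head at PZ-10: ψ = P/(ρg) = 343×1000 / (1000 × 9.81) = 34.96 m.
Total head at PZ-10: h = z + ψ = 198.48 + 34.96 = 233.44 m.
Head difference: h(PZ-4) − h(PZ-10) = 226.34 − 233.44 = -7.10 m.
Hydraulic gradient: i = |Δh| / L = 7.10 / 2208.9 = 0.00321.
Flow is from higher to lower head: from PZ-10 toward PZ-4, i.e. toward the south-west.

i ≈ 0.00321; groundwater flows toward the south-west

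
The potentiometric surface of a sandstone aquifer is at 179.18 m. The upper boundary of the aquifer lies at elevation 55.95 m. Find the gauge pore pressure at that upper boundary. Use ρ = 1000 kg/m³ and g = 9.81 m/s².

Pressure head at the aquifer top: ψ = h − z = 179.18 − 55.95 = 123.23 m.
P = ρgψ = 1000 × 9.81 × 123.23 = 1208886 Pa ≈ 1210 kPa.

P ≈ 1210 kPa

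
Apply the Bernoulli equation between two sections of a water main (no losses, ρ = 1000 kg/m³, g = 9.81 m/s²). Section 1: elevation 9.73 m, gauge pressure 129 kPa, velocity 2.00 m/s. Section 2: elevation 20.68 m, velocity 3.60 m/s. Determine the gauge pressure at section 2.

Pressure head at 1: ψ₁ = P₁/(ρg) = 129×1000 / (1000 × 9.81) = 13.15 m.
Velocity heads: v₁²/2g = 2.00²/19.62 = 0.204 m; v₂²/2g = 3.60²/19.62 = 0.661 m.
Total head H = z₁ + ψ₁ + v₁²/2g = 9.73 + 13.15 + 0.204 = 23.08 m.
ψ₂ = H − z₂ − v₂²/2g = 23.08 − 20.68 − 0.661 = 1.74 m.
P₂ = ρgψ₂ = 1000 × 9.81 × 1.74 ≈ 17.1 kPa.

P₂ ≈ 17.1 kPa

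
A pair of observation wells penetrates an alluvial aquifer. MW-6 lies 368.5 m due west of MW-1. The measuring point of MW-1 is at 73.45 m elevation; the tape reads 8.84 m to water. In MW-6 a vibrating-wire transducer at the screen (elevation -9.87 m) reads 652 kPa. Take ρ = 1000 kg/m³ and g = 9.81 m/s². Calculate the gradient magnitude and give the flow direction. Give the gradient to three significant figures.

i ≈ 0.0218; groundwater flows toward the west

Total head at MW-1: h = 73.45 − 8.84 = 64.61 m.
Pressure head at MW-6: ψ = P/(ρg) = 652×1000 / (1000 × 9.81) = 66.46 m.
Total head at MW-6: h = z + ψ = -9.87 + 66.46 = 56.59 m.
Head difference: h(MW-1) − h(MW-6) = 64.61 − 56.59 = 8.02 m.
Hydraulic gradient: i = |Δh| / L = 8.02 / 368.5 = 0.0218.
Flow is from higher to lower head: from MW-1 toward MW-6, i.e. toward the west.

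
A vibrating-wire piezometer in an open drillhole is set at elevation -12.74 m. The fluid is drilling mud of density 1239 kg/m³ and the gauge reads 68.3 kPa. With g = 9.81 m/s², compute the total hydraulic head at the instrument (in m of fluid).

ψ = P/(ρg) = 68.3×1000 / (1239 × 9.81) = 5.62 m.
h = z + ψ = -12.74 + 5.62 = -7.12 m.

h ≈ -7.12 m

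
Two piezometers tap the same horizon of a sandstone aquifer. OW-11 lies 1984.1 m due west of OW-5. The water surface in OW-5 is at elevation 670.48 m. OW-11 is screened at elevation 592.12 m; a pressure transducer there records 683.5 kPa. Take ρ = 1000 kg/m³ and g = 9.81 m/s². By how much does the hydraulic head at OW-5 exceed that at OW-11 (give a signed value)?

Total head at OW-5: h = 670.48 m (water level in the piezometer is the total head).
Pressure head at OW-11: ψ = P/(ρg) = 683.5×1000 / (1000 × 9.81) = 69.67 m.
Total head at OW-11: h = z + ψ = 592.12 + 69.67 = 661.79 m.
Head difference: h(OW-5) − h(OW-11) = 670.48 − 661.79 = 8.69 m.

Δh ≈ 8.69 m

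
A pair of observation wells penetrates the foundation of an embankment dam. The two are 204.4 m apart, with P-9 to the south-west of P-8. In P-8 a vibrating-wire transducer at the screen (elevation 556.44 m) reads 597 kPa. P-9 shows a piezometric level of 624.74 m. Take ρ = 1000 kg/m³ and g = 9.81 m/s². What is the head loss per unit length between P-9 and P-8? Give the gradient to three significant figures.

i ≈ 0.0364 m/m

Pressure head at P-8: ψ = P/(ρg) = 597×1000 / (1000 × 9.81) = 60.86 m.
Total head at P-8: h = z + ψ = 556.44 + 60.86 = 617.30 m.
Total head at P-9: h = 624.74 m (water level in the piezometer is the total head).
Head difference: h(P-8) − h(P-9) = 617.30 − 624.74 = -7.44 m.
Hydraulic gradient: i = |Δh| / L = 7.44 / 204.4 = 0.0364.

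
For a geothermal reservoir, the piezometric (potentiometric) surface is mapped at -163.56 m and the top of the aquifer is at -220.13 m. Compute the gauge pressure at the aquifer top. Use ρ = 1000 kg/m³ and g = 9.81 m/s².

Pressure head at the aquifer top: ψ = h − z = -163.56 − (-220.13) = 56.57 m.
P = ρgψ = 1000 × 9.81 × 56.57 = 554952 Pa ≈ 555 kPa.

P ≈ 555 kPa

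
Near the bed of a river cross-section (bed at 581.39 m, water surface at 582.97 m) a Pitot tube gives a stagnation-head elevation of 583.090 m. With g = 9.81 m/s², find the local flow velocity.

v ≈ 1.53 m/s

Near the bed, under hydrostatic conditions, the piezometric head (z + ψ) equals the free-surface elevation, 582.97 m.
Velocity head = total − piezometric = 583.090 − 582.97 = 0.120 m.
v = √(2g·h_v) = √(2 × 9.81 × 0.120) = 1.53 m/s.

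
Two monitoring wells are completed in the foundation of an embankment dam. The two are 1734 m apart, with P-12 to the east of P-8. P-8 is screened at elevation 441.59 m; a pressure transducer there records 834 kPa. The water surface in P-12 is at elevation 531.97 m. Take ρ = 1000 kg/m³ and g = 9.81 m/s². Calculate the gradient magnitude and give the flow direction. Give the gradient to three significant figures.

i ≈ 0.00309; groundwater flows toward the west

Pressure head at P-8: ψ = P/(ρg) = 834×1000 / (1000 × 9.81) = 85.02 m.
Total head at P-8: h = z + ψ = 441.59 + 85.02 = 526.61 m.
Total head at P-12: h = 531.97 m (water level in the piezometer is the total head).
Head difference: h(P-8) − h(P-12) = 526.61 − 531.97 = -5.36 m.
Hydraulic gradient: i = |Δh| / L = 5.36 / 1734 = 0.00309.
Flow is from higher to lower head: from P-12 toward P-8, i.e. toward the west.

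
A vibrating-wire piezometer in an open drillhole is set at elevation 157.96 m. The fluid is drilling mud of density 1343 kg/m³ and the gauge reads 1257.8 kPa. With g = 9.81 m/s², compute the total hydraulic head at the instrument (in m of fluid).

ψ = P/(ρg) = 1257.8×1000 / (1343 × 9.81) = 95.47 m.
h = z + ψ = 157.96 + 95.47 = 253.43 m.

h ≈ 253.43 m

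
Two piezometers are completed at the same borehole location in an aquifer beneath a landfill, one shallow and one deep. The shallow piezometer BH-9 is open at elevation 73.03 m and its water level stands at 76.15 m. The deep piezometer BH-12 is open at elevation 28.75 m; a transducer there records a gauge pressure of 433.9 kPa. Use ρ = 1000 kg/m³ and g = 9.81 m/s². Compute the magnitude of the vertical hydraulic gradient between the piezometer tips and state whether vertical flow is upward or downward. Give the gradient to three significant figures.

Total head at BH-9: h = 76.15 m (water level in the standpipe).
Pressure head at BH-12: ψ = P/(ρg) = 433.9×1000 / (1000 × 9.81) = 44.23 m.
Total head at BH-12: h = z + ψ = 28.75 + 44.23 = 72.98 m.
Δh = h(BH-9) − h(BH-12) = 76.15 − 72.98 = 3.17 m.
Vertical separation Δz = 73.03 − 28.75 = 44.28 m.
|i_v| = |Δh| / Δz = 3.17 / 44.28 = 0.0716.
Head is higher in the shallow piezometer, so vertical flow is downward (recharge condition).

|i_v| ≈ 0.0716; vertical flow is downward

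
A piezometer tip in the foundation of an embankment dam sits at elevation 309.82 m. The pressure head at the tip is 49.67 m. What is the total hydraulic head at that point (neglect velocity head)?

h = z + ψ = 309.82 + 49.67 = 359.49 m.

h ≈ 359.49 m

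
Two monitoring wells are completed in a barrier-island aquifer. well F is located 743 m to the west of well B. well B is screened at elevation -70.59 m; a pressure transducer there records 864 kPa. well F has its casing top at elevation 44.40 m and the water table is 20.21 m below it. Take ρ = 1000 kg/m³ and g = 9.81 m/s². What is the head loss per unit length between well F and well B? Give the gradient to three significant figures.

Pressure head at well B: ψ = P/(ρg) = 864×1000 / (1000 × 9.81) = 88.07 m.
Total head at well B: h = z + ψ = -70.59 + 88.07 = 17.48 m.
Total head at well F: h = 44.40 − 20.21 = 24.19 m.
Head difference: h(well B) − h(well F) = 17.48 − 24.19 = -6.71 m.
Hydraulic gradient: i = |Δh| / L = 6.71 / 743 = 0.00903.

i ≈ 0.00903 m/m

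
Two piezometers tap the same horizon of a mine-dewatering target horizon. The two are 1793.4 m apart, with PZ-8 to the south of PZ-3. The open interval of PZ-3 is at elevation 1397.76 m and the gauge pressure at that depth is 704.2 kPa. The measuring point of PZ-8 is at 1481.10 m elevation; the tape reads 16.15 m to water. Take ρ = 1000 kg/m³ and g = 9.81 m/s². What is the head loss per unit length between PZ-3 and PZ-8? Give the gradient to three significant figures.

i ≈ 0.00256 m/m

Pressure head at PZ-3: ψ = P/(ρg) = 704.2×1000 / (1000 × 9.81) = 71.78 m.
Total head at PZ-3: h = z + ψ = 1397.76 + 71.78 = 1469.54 m.
Total head at PZ-8: h = 1481.10 − 16.15 = 1464.95 m.
Head difference: h(PZ-3) − h(PZ-8) = 1469.54 − 1464.95 = 4.59 m.
Hydraulic gradient: i = |Δh| / L = 4.59 / 1793.4 = 0.00256.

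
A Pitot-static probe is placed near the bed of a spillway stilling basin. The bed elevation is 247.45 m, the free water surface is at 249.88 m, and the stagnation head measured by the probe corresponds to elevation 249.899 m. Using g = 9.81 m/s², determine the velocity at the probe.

v ≈ 0.611 m/s

Near the bed, under hydrostatic conditions, the piezometric head (z + ψ) equals the free-surface elevation, 249.88 m.
Velocity head = total − piezometric = 249.899 − 249.88 = 0.019 m.
v = √(2g·h_v) = √(2 × 9.81 × 0.019) = 0.611 m/s.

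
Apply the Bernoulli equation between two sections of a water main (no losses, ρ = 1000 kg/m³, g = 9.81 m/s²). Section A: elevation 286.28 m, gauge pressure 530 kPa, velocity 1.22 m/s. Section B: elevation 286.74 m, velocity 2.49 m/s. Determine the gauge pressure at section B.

P₂ ≈ 523 kPa

Pressure head at A: ψ₁ = P₁/(ρg) = 530×1000 / (1000 × 9.81) = 54.03 m.
Velocity heads: v₁²/2g = 1.22²/19.62 = 0.076 m; v₂²/2g = 2.49²/19.62 = 0.316 m.
Total head H = z₁ + ψ₁ + v₁²/2g = 286.28 + 54.03 + 0.076 = 340.39 m.
ψ₂ = H − z₂ − v₂²/2g = 340.39 − 286.74 − 0.316 = 53.33 m.
P₂ = ρgψ₂ = 1000 × 9.81 × 53.33 ≈ 523 kPa.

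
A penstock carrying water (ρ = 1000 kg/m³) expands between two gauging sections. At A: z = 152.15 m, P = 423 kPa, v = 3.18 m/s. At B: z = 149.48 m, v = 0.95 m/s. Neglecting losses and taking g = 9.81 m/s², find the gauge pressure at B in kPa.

P₂ ≈ 454 kPa

Pressure head at A: ψ₁ = P₁/(ρg) = 423×1000 / (1000 × 9.81) = 43.12 m.
Velocity heads: v₁²/2g = 3.18²/19.62 = 0.515 m; v₂²/2g = 0.95²/19.62 = 0.046 m.
Total head H = z₁ + ψ₁ + v₁²/2g = 152.15 + 43.12 + 0.515 = 195.78 m.
ψ₂ = H − z₂ − v₂²/2g = 195.78 − 149.48 − 0.046 = 46.25 m.
P₂ = ρgψ₂ = 1000 × 9.81 × 46.25 ≈ 454 kPa.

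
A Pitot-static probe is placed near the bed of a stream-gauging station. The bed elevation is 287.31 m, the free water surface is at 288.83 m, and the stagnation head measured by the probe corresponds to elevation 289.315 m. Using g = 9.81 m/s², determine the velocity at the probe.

Near the bed, under hydrostatic conditions, the piezometric head (z + ψ) equals the free-surface elevation, 288.83 m.
Velocity head = total − piezometric = 289.315 − 288.83 = 0.485 m.
v = √(2g·h_v) = √(2 × 9.81 × 0.485) = 3.08 m/s.

v ≈ 3.08 m/s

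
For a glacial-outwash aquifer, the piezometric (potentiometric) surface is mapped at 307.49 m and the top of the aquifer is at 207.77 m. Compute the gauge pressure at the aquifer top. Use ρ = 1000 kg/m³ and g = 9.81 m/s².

Pressure head at the aquifer top: ψ = h − z = 307.49 − 207.77 = 99.72 m.
P = ρgψ = 1000 × 9.81 × 99.72 = 978253 Pa ≈ 978 kPa.

P ≈ 978 kPa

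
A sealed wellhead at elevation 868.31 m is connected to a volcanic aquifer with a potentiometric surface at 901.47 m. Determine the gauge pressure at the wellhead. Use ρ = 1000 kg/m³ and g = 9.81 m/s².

Head above the cap: Δh = 901.47 − 868.31 = 33.16 m.
P = ρgΔh = 1000 × 9.81 × 33.16 = 325300 Pa ≈ 325 kPa.

P ≈ 325 kPa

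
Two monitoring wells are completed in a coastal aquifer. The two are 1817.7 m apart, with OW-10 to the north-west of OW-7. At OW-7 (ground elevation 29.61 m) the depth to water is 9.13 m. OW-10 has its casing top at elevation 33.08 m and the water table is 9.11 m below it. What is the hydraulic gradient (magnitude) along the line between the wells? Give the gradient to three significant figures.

i ≈ 0.00192

Total head at OW-7: h = 29.61 − 9.13 = 20.48 m.
Total head at OW-10: h = 33.08 − 9.11 = 23.97 m.
Head difference: h(OW-7) − h(OW-10) = 20.48 − 23.97 = -3.49 m.
Hydraulic gradient: i = |Δh| / L = 3.49 / 1817.7 = 0.00192.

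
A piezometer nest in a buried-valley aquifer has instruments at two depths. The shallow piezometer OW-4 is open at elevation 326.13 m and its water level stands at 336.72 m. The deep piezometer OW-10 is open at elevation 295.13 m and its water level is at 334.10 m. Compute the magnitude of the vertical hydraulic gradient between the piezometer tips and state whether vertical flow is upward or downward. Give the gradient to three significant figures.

|i_v| ≈ 0.0845; vertical flow is downward

Total head at OW-4: h = 336.72 m (water level in the standpipe).
Total head at OW-10: h = 334.10 m.
Δh = h(OW-4) − h(OW-10) = 336.72 − 334.10 = 2.62 m.
Vertical separation Δz = 326.13 − 295.13 = 31.00 m.
|i_v| = |Δh| / Δz = 2.62 / 31.00 = 0.0845.
Head is higher in the shallow piezometer, so vertical flow is downward (recharge condition).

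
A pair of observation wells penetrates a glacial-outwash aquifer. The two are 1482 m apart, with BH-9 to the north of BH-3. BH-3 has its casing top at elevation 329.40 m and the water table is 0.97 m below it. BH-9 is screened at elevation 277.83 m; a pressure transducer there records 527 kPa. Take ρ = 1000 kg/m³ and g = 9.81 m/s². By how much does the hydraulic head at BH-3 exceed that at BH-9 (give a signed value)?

Δh ≈ -3.12 m

Total head at BH-3: h = 329.40 − 0.97 = 328.43 m.
Pressure head at BH-9: ψ = P/(ρg) = 527×1000 / (1000 × 9.81) = 53.72 m.
Total head at BH-9: h = z + ψ = 277.83 + 53.72 = 331.55 m.
Head difference: h(BH-3) − h(BH-9) = 328.43 − 331.55 = -3.12 m.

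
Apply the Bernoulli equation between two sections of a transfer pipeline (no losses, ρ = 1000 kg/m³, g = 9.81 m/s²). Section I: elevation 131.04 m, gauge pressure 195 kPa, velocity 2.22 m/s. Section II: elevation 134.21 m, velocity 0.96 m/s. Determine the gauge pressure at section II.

P₂ ≈ 166 kPa

Pressure head at I: ψ₁ = P₁/(ρg) = 195×1000 / (1000 × 9.81) = 19.88 m.
Velocity heads: v₁²/2g = 2.22²/19.62 = 0.251 m; v₂²/2g = 0.96²/19.62 = 0.047 m.
Total head H = z₁ + ψ₁ + v₁²/2g = 131.04 + 19.88 + 0.251 = 151.17 m.
ψ₂ = H − z₂ − v₂²/2g = 151.17 − 134.21 − 0.047 = 16.91 m.
P₂ = ρgψ₂ = 1000 × 9.81 × 16.91 ≈ 166 kPa.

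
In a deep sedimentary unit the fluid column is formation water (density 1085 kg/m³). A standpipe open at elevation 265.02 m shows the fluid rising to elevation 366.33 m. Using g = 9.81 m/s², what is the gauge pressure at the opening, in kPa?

P ≈ 1080 kPa

Pressure head ψ = h − z = 366.33 − 265.02 = 101.31 m.
P = ρgψ = 1085 × 9.81 × 101.31 = 1078328 Pa ≈ 1080 kPa.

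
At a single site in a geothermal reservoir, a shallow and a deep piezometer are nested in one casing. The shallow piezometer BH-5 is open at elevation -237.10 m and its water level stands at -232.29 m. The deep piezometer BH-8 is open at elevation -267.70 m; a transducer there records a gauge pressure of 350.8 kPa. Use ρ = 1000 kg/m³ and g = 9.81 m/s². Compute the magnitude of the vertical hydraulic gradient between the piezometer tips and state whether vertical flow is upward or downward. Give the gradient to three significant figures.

Total head at BH-5: h = -232.29 m (water level in the standpipe).
Pressure head at BH-8: ψ = P/(ρg) = 350.8×1000 / (1000 × 9.81) = 35.76 m.
Total head at BH-8: h = z + ψ = -267.70 + 35.76 = -231.94 m.
Δh = h(BH-5) − h(BH-8) = -232.29 − (-231.94) = -0.35 m.
Vertical separation Δz = -237.10 − (-267.70) = 30.60 m.
|i_v| = |Δh| / Δz = 0.35 / 30.60 = 0.0114.
Head is higher in the deep piezometer, so vertical flow is upward (discharge condition).

|i_v| ≈ 0.0114; vertical flow is upward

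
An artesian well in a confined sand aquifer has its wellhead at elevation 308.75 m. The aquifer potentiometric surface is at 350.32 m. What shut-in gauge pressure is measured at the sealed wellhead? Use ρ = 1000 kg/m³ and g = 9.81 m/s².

Head above the cap: Δh = 350.32 − 308.75 = 41.57 m.
P = ρgΔh = 1000 × 9.81 × 41.57 = 407802 Pa ≈ 408 kPa.

P ≈ 408 kPa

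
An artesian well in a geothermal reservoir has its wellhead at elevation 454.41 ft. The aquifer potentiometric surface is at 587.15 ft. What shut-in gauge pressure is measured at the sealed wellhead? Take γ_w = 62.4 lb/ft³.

Head above the cap: Δh = 587.15 − 454.41 = 132.74 ft.
P = γΔh/144 = 62.4 × 132.74 / 144 = 57.5 psi.

P ≈ 57.5 psi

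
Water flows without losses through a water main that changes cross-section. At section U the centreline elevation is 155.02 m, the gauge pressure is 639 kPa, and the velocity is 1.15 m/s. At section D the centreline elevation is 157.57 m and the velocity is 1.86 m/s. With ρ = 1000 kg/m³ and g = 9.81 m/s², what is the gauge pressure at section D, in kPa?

P₂ ≈ 613 kPa

Pressure head at U: ψ₁ = P₁/(ρg) = 639×1000 / (1000 × 9.81) = 65.14 m.
Velocity heads: v₁²/2g = 1.15²/19.62 = 0.067 m; v₂²/2g = 1.86²/19.62 = 0.176 m.
Total head H = z₁ + ψ₁ + v₁²/2g = 155.02 + 65.14 + 0.067 = 220.23 m.
ψ₂ = H − z₂ − v₂²/2g = 220.23 − 157.57 − 0.176 = 62.48 m.
P₂ = ρgψ₂ = 1000 × 9.81 × 62.48 ≈ 613 kPa.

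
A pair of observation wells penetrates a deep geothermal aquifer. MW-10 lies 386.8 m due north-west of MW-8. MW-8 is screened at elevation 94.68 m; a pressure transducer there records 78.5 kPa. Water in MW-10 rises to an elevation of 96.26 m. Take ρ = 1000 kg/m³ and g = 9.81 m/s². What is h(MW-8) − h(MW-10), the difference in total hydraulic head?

Pressure head at MW-8: ψ = P/(ρg) = 78.5×1000 / (1000 × 9.81) = 8.00 m.
Total head at MW-8: h = z + ψ = 94.68 + 8.00 = 102.68 m.
Total head at MW-10: h = 96.26 m (water level in the piezometer is the total head).
Head difference: h(MW-8) − h(MW-10) = 102.68 − 96.26 = 6.42 m.

Δh ≈ 6.42 m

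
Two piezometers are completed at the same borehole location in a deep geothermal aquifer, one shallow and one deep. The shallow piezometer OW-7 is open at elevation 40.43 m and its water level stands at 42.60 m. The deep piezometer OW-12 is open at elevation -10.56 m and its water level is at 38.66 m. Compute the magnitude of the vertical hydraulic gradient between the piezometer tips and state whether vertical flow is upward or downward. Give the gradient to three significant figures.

Total head at OW-7: h = 42.60 m (water level in the standpipe).
Total head at OW-12: h = 38.66 m.
Δh = h(OW-7) − h(OW-12) = 42.60 − 38.66 = 3.94 m.
Vertical separation Δz = 40.43 − (-10.56) = 50.99 m.
|i_v| = |Δh| / Δz = 3.94 / 50.99 = 0.0773.
Head is higher in the shallow piezometer, so vertical flow is downward (recharge condition).

|i_v| ≈ 0.0773; vertical flow is downward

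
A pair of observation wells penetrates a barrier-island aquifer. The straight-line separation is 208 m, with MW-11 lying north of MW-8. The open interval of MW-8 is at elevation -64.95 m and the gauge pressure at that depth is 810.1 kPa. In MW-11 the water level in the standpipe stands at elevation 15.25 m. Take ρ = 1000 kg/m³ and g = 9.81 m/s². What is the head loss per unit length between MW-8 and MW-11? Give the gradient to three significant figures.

Pressure head at MW-8: ψ = P/(ρg) = 810.1×1000 / (1000 × 9.81) = 82.58 m.
Total head at MW-8: h = z + ψ = -64.95 + 82.58 = 17.63 m.
Total head at MW-11: h = 15.25 m (water level in the piezometer is the total head).
Head difference: h(MW-8) − h(MW-11) = 17.63 − 15.25 = 2.38 m.
Hydraulic gradient: i = |Δh| / L = 2.38 / 208 = 0.0114.

i ≈ 0.0114 m/m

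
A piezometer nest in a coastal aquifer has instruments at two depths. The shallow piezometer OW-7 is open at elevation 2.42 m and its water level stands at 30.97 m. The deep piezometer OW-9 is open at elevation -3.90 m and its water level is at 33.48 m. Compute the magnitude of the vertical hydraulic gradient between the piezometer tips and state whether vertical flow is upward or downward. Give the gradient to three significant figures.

Total head at OW-7: h = 30.97 m (water level in the standpipe).
Total head at OW-9: h = 33.48 m.
Δh = h(OW-7) − h(OW-9) = 30.97 − 33.48 = -2.51 m.
Vertical separation Δz = 2.42 − (-3.90) = 6.32 m.
|i_v| = |Δh| / Δz = 2.51 / 6.32 = 0.397.
Head is higher in the deep piezometer, so vertical flow is upward (discharge condition).

|i_v| ≈ 0.397; vertical flow is upward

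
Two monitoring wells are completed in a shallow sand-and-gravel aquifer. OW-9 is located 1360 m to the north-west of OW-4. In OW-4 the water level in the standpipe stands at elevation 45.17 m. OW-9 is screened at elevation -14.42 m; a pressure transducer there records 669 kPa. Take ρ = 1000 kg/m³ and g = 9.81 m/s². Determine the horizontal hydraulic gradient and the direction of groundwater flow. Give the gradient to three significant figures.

Total head at OW-4: h = 45.17 m (water level in the piezometer is the total head).
Pressure head at OW-9: ψ = P/(ρg) = 669×1000 / (1000 × 9.81) = 68.20 m.
Total head at OW-9: h = z + ψ = -14.42 + 68.20 = 53.78 m.
Head difference: h(OW-4) − h(OW-9) = 45.17 − 53.78 = -8.61 m.
Hydraulic gradient: i = |Δh| / L = 8.61 / 1360 = 0.00633.
Flow is from higher to lower head: from OW-9 toward OW-4, i.e. toward the south-east.

i ≈ 0.00633; groundwater flows toward the south-east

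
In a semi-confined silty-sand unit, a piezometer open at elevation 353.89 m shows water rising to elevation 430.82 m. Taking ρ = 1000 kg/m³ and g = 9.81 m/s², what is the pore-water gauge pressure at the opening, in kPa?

Pressure head ψ = h − z = 430.82 − 353.89 = 76.93 m.
P = ρgψ = 1000 × 9.81 × 76.93 = 754683 Pa ≈ 755 kPa.

P ≈ 755 kPa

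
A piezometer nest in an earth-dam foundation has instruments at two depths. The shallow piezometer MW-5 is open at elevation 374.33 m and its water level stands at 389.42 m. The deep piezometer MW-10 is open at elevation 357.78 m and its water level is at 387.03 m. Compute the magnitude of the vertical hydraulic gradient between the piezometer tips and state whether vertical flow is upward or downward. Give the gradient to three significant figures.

|i_v| ≈ 0.144; vertical flow is downward

Total head at MW-5: h = 389.42 m (water level in the standpipe).
Total head at MW-10: h = 387.03 m.
Δh = h(MW-5) − h(MW-10) = 389.42 − 387.03 = 2.39 m.
Vertical separation Δz = 374.33 − 357.78 = 16.55 m.
|i_v| = |Δh| / Δz = 2.39 / 16.55 = 0.144.
Head is higher in the shallow piezometer, so vertical flow is downward (recharge condition).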